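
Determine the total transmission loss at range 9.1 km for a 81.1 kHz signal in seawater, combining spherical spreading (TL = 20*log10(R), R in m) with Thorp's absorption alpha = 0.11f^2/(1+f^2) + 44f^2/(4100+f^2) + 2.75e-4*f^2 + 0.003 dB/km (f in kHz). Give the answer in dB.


Step 1 (Thorp): alpha = 0.11*6577.21/(1+6577.21) + 44*6577.21/(4100+6577.21) + 2.75e-4*6577.21 + 0.003 = 29.0259 dB/km
Step 2: TL_spread = 20*log10(9100) = 79.18 dB
Step 3: TL_abs = alpha*R = 29.0259 * 9.1 = 264.14 dB
Step 4: TL_total = 79.18 + 264.14 = 343.32

343.32 dB


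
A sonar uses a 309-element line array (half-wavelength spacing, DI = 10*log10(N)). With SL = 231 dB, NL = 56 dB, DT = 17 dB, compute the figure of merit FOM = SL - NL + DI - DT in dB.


Step 1: DI = 10*log10(309) = 24.9 dB
Step 2: FOM = SL - NL + DI - DT = 231 - 56 + 24.9 - 17 = 182.9

182.9 dB


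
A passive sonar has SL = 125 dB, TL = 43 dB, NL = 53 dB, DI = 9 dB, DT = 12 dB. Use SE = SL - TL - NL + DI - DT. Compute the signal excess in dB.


SE = SL - TL - NL + DI - DT = 125 - 43 - 53 + 9 - 12 = 26

26 dB


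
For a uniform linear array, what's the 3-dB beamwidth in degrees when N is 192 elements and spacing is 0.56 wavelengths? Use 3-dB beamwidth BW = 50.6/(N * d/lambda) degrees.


BW = 50.6 / (192 * 0.56) = 50.6 / 107.52 = 0.47

0.47 deg


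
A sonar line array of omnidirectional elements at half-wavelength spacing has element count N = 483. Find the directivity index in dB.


DI = 10*log10(483) = 26.84

26.84 dB


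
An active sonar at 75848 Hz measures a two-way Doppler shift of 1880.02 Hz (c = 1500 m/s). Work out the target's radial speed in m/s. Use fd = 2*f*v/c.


18.59 m/s


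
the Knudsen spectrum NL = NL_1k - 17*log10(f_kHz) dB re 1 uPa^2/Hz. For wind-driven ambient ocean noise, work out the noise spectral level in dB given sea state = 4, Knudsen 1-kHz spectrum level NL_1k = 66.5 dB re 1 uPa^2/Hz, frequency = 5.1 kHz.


NL = NL_1k - 17*log10(f_kHz) = 66.5 - 17*log10(5.1) = 66.5 - (12.03) = 54.47

54.47 dB


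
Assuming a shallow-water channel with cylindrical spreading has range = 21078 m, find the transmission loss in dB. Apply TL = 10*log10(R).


43.24 dB


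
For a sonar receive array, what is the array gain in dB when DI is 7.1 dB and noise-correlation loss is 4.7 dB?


2.4 dB


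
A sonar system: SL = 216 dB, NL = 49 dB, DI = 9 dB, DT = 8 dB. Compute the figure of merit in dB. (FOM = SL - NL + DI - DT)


FOM = SL - NL + DI - DT = 216 - 49 + 9 - 8 = 168

168 dB


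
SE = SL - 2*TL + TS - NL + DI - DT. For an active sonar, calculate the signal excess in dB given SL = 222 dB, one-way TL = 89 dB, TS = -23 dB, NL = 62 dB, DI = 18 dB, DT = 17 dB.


SE = SL - 2*TL + TS - NL + DI - DT = 222 - 2*89 + (-23) - 62 + 18 - 17 = -40

-40 dB


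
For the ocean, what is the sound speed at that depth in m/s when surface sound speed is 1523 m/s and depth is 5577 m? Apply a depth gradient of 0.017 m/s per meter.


c = 1523 + 0.017 * 5577 = 1617.809

1617.809 m/s


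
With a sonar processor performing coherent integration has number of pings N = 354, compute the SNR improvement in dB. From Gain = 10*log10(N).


25.49 dB


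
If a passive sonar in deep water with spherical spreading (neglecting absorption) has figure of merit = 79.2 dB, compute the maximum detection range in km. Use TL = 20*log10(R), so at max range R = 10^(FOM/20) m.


At max range FOM = TL, so 20*log10(R) = 79.2
R = 10^(79.2/20) = 9120.11 m = 9.12 km

9.12 km


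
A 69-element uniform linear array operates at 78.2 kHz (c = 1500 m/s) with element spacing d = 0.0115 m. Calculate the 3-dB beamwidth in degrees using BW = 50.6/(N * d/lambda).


1.22 deg


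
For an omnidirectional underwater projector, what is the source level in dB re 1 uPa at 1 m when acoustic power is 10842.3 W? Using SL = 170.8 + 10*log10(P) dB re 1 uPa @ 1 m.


SL = 170.8 + 10*log10(10842.3) = 170.8 + 40.35 = 211.15

211.15 dB


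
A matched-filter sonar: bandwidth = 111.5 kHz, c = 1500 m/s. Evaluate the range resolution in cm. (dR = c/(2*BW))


0.67 cm


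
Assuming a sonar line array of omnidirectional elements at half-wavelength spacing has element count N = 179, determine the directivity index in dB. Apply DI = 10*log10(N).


DI = 10*log10(179) = 22.53

22.53 dB


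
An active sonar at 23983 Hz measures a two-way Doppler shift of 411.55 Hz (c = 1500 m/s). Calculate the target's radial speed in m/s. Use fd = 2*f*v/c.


From fd = 2*f*v/c, v = c*fd/(2*f) = 1500 * 411.55 / (2*23983) = 12.87

12.87 m/s


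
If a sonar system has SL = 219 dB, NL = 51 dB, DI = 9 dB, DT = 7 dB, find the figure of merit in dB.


170 dB


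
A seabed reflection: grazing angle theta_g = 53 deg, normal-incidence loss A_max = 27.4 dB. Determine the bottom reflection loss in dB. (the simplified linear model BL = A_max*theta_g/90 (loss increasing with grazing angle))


BL = A_max * theta_g / 90 = 27.4 * 53 / 90 = 16.14

16.14 dB


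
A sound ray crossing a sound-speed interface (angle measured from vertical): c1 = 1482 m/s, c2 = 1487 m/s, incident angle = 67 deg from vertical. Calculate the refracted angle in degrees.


67.46 deg


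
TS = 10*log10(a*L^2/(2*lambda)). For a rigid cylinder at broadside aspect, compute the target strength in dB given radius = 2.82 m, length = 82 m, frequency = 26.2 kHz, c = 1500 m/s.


52.19 dB


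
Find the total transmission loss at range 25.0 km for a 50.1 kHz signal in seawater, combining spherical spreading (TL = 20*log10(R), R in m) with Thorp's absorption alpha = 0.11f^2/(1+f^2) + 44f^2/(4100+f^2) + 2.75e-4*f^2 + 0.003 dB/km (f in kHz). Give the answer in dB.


525.74 dB


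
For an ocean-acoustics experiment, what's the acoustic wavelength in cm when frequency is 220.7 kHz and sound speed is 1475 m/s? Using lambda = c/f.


lambda = c/f = 1475 / 220700 = 0.0067 m = 0.67 cm

0.67 cm


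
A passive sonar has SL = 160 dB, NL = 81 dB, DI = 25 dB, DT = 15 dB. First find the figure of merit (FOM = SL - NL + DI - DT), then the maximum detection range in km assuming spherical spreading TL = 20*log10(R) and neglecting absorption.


Step 1: FOM = SL - NL + DI - DT = 160 - 81 + 25 - 15 = 89 dB
Step 2: at max range FOM = TL = 20*log10(R), so R = 10^(89/20) = 28183.83 m = 28.18 km

28.18 km


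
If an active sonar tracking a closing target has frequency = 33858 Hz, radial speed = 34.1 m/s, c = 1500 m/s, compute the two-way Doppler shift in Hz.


fd = 2*f*v/c = 2 * 33858 * 34.1 / 1500 = 1539.41

1539.41 Hz


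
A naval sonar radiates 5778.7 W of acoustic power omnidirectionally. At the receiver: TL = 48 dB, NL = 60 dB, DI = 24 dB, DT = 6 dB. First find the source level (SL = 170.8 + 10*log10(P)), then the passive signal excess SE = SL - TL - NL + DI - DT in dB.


Step 1: SL = 170.8 + 10*log10(5778.7) = 208.42 dB
Step 2: SE = SL - TL - NL + DI - DT = 208.42 - 48 - 60 + 24 - 6 = 118.42

118.42 dB


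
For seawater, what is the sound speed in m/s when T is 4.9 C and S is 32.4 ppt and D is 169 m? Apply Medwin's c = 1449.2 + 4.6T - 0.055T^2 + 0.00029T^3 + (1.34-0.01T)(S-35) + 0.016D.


c = 1449.2 + 4.6*4.9 - 0.055*4.9^2 + 0.00029*4.9^3 + (1.34 - 0.01*4.9)*(32.4 - 35) + 0.016*169 = 1469.8

1469.8 m/s


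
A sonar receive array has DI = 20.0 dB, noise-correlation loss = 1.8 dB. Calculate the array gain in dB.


18.2 dB


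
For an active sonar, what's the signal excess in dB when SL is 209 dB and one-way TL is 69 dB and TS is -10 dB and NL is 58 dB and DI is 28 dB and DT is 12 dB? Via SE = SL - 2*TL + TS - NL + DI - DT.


SE = SL - 2*TL + TS - NL + DI - DT = 209 - 2*69 + (-10) - 58 + 28 - 12 = 19

19 dB


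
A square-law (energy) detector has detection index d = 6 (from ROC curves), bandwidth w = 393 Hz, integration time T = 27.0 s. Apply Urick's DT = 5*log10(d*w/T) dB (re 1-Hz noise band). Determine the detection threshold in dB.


DT = 5*log10(d*w/T) = 5*log10(6 * 393 / 27.0) = 5*log10(87.33) = 9.71

9.71 dB


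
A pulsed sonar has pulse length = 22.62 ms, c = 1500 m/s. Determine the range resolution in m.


16.965 m


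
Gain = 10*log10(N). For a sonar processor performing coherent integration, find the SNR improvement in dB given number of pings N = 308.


24.89 dB


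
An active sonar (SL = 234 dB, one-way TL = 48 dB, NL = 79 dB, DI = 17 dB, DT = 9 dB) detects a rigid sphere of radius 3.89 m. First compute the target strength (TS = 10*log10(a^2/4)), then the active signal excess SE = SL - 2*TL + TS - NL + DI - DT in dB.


Step 1: TS = 10*log10(3.89^2/4) = 5.78 dB
Step 2: SE = SL - 2*TL + TS - NL + DI - DT = 234 - 2*48 + (5.78) - 79 + 17 - 9 = 72.78

72.78 dB


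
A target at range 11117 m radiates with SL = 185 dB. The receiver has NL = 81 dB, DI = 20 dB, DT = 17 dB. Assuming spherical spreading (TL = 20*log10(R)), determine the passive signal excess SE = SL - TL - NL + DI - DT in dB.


Step 1: TL = 20*log10(11117) = 80.92 dB
Step 2: SE = 185 - 80.92 - 81 + 20 - 17 = 26.08

26.08 dB


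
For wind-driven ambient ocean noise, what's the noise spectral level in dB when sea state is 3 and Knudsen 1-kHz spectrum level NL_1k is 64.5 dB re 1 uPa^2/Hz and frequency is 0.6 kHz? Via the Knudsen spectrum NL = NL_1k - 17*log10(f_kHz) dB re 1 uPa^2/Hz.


NL = NL_1k - 17*log10(f_kHz) = 64.5 - 17*log10(0.6) = 64.5 - (-3.77) = 68.27

68.27 dB


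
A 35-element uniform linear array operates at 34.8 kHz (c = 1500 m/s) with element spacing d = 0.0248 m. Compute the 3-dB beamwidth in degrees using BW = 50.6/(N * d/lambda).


Step 1: lambda = 1500/34800 = 0.0431 m
Step 2: d/lambda = 0.0248/0.0431 = 0.5754
Step 3: BW = 50.6/(N * d/lambda) = 50.6/(35 * 0.5754) = 2.51

2.51 deg


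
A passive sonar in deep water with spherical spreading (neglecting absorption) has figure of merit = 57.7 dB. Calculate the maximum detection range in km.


At max range FOM = TL, so 20*log10(R) = 57.7
R = 10^(57.7/20) = 767.36 m = 0.77 km

0.77 km


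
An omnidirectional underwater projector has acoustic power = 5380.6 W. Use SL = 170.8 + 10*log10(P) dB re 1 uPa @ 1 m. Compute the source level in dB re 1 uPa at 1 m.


SL = 170.8 + 10*log10(5380.6) = 170.8 + 37.31 = 208.11

208.11 dB


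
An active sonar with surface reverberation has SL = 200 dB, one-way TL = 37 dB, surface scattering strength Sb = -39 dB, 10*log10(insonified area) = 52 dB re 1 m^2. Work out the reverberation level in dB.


RL = SL - 2*TL + Sb + 10*log10(A) = 200 - 2*37 + (-39) + 52 = 139

139 dB


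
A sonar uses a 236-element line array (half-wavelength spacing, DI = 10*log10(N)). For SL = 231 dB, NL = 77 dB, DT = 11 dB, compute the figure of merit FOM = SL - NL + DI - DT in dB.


Step 1: DI = 10*log10(236) = 23.73 dB
Step 2: FOM = SL - NL + DI - DT = 231 - 77 + 23.73 - 11 = 166.73

166.73 dB


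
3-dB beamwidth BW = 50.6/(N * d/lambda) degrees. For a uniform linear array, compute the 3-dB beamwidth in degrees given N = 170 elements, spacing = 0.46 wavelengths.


BW = 50.6 / (170 * 0.46) = 50.6 / 78.2 = 0.65

0.65 deg


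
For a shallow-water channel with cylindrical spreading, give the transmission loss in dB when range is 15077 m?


41.78 dB


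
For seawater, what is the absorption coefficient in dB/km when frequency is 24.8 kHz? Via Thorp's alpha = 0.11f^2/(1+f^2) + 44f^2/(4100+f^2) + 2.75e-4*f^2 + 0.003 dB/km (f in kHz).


f^2 = 615.04
alpha = 0.11*615.04/(1+615.04) + 44*615.04/(4100+615.04) + 2.75e-4*615.04 + 0.003 = 6.021

6.021 dB/km


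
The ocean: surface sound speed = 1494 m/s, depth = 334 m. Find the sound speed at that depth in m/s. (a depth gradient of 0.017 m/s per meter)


1499.678 m/s


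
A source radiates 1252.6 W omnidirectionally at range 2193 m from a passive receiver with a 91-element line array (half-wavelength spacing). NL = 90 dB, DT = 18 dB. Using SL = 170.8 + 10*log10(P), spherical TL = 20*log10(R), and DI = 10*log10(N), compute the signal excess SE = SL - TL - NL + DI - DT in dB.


46.55 dB


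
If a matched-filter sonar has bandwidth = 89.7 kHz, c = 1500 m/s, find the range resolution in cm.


dR = c/(2*BW) = 1500 / (2 * 89.7e3) = 0.0084 m = 0.84 cm

0.84 cm


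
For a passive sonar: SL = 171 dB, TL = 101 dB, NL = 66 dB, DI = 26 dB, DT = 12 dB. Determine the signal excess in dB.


18 dB


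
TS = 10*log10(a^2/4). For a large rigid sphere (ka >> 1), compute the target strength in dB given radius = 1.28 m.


TS = 10*log10(1.28^2 / 4) = 10*log10(0.4096) = -3.88

-3.88 dB


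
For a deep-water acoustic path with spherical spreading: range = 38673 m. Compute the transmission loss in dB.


TL = 20*log10(38673) = 91.75

91.75 dB


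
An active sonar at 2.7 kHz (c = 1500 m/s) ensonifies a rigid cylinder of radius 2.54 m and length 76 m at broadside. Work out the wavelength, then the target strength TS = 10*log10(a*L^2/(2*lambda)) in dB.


Step 1: lambda = c/f = 1500/2700 = 0.55556 m
Step 2: TS = 10*log10(a*L^2/(2*lambda)) = 10*log10(2.54*76^2/(2*0.55556)) = 41.21

41.21 dB


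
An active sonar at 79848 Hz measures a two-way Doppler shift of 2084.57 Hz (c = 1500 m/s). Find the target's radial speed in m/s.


From fd = 2*f*v/c, v = c*fd/(2*f) = 1500 * 2084.57 / (2*79848) = 19.58

19.58 m/s


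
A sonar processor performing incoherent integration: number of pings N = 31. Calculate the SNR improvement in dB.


Gain = 5*log10(31) = 7.46

7.46 dB


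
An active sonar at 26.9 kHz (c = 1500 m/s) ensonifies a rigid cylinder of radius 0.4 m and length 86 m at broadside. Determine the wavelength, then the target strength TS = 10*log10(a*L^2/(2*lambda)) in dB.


Step 1: lambda = c/f = 1500/26900 = 0.05576 m
Step 2: TS = 10*log10(a*L^2/(2*lambda)) = 10*log10(0.4*86^2/(2*0.05576)) = 44.24

44.24 dB


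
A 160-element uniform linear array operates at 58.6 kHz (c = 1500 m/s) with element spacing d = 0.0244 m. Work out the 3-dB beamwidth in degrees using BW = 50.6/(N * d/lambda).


Step 1: lambda = 1500/58600 = 0.0256 m
Step 2: d/lambda = 0.0244/0.0256 = 0.9531
Step 3: BW = 50.6/(N * d/lambda) = 50.6/(160 * 0.9531) = 0.33

0.33 deg


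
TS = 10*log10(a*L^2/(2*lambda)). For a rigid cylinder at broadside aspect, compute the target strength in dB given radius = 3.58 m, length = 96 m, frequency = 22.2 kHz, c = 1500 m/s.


lambda = 1500/22200 = 0.06757 m
TS = 10*log10(3.58*96^2/(2*0.06757)) = 53.88

53.88 dB


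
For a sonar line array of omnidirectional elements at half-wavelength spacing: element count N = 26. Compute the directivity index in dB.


DI = 10*log10(26) = 14.15

14.15 dB


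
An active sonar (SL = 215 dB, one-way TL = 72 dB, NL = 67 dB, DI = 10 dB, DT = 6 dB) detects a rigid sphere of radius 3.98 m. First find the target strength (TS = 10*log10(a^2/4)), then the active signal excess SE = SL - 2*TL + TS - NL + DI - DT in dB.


Step 1: TS = 10*log10(3.98^2/4) = 5.98 dB
Step 2: SE = SL - 2*TL + TS - NL + DI - DT = 215 - 2*72 + (5.98) - 67 + 10 - 6 = 13.98

13.98 dB


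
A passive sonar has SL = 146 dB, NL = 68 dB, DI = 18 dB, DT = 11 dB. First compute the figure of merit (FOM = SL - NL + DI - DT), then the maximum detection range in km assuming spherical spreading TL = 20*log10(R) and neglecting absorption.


Step 1: FOM = SL - NL + DI - DT = 146 - 68 + 18 - 11 = 85 dB
Step 2: at max range FOM = TL = 20*log10(R), so R = 10^(85/20) = 17782.79 m = 17.78 km

17.78 km


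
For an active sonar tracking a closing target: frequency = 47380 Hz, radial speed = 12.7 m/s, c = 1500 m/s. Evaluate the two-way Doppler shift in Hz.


fd = 2*f*v/c = 2 * 47380 * 12.7 / 1500 = 802.3

802.3 Hz


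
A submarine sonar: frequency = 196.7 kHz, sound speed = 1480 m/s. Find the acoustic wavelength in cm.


0.75 cm


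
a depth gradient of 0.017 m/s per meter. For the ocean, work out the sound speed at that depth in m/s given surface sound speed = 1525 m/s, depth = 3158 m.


c = 1525 + 0.017 * 3158 = 1578.686

1578.686 m/s


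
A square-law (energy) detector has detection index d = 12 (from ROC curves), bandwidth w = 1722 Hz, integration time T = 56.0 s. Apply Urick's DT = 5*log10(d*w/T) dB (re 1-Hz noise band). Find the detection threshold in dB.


DT = 5*log10(d*w/T) = 5*log10(12 * 1722 / 56.0) = 5*log10(369.0) = 12.84

12.84 dB


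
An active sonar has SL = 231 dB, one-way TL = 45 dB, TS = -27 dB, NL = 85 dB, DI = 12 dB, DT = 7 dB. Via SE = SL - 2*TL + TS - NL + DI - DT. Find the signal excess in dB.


34 dB


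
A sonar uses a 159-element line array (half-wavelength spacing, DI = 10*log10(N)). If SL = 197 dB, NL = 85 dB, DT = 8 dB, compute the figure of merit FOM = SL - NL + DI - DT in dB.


Step 1: DI = 10*log10(159) = 22.01 dB
Step 2: FOM = SL - NL + DI - DT = 197 - 85 + 22.01 - 8 = 126.01

126.01 dB


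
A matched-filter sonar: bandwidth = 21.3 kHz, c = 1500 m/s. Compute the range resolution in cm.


dR = c/(2*BW) = 1500 / (2 * 21.3e3) = 0.0352 m = 3.52 cm

3.52 cm


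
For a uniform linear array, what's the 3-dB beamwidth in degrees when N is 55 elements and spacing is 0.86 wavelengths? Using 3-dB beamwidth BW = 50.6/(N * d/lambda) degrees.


BW = 50.6 / (55 * 0.86) = 50.6 / 47.3 = 1.07

1.07 deg


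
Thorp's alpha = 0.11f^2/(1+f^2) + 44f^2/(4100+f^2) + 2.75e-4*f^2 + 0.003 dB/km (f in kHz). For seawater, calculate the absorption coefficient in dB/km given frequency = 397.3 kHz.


f^2 = 157847.29
alpha = 0.11*157847.29/(1+157847.29) + 44*157847.29/(4100+157847.29) + 2.75e-4*157847.29 + 0.003 = 86.407

86.407 dB/km


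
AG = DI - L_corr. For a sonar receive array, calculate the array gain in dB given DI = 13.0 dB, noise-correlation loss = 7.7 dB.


5.3 dB


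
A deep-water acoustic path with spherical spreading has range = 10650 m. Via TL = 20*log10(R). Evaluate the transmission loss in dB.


80.55 dB


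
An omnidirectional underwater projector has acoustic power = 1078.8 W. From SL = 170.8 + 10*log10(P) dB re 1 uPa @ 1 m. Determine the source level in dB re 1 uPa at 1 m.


201.13 dB


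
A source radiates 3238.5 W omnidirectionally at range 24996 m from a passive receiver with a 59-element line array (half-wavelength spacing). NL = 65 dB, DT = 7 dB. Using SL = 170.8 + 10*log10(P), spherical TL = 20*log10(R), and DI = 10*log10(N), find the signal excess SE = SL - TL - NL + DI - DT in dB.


Step 1: SL = 170.8 + 10*log10(3238.5) = 205.9 dB
Step 2: TL = 20*log10(24996) = 87.96 dB
Step 3: DI = 10*log10(59) = 17.71 dB
Step 4: SE = SL - TL - NL + DI - DT = 205.9 - 87.96 - 65 + 17.71 - 7 = 63.65

63.65 dB


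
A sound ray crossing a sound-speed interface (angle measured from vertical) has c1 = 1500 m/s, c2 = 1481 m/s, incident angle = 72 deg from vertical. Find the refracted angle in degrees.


sin(theta2) = (c2/c1)*sin(theta1) = (1481/1500)*sin(72 deg) = 0.93901
theta2 = arcsin(0.93901) = 69.89

69.89 deg


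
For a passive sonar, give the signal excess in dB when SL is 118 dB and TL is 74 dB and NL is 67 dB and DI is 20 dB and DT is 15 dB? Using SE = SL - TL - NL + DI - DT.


-18 dB


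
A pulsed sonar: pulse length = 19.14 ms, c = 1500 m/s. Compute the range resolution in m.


14.355 m


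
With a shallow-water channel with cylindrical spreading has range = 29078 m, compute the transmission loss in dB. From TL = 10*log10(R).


TL = 10*log10(29078) = 44.64

44.64 dB


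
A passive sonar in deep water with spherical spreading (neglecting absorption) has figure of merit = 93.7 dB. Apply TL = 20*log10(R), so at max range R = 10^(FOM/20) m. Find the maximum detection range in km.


At max range FOM = TL, so 20*log10(R) = 93.7
R = 10^(93.7/20) = 48417.24 m = 48.42 km

48.42 km


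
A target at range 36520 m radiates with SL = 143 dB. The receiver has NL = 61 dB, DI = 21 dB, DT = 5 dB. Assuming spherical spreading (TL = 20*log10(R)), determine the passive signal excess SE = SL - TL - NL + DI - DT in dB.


Step 1: TL = 20*log10(36520) = 91.25 dB
Step 2: SE = 143 - 91.25 - 61 + 21 - 5 = 6.75

6.75 dB


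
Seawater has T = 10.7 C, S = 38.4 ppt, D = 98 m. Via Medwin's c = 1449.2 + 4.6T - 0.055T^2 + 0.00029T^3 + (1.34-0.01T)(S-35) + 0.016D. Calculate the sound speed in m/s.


c = 1449.2 + 4.6*10.7 - 0.055*10.7^2 + 0.00029*10.7^3 + (1.34 - 0.01*10.7)*(38.4 - 35) + 0.016*98 = 1498.24

1498.24 m/s


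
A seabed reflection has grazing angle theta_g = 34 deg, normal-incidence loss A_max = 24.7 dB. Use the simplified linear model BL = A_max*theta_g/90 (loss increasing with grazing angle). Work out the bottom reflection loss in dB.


BL = A_max * theta_g / 90 = 24.7 * 34 / 90 = 9.33

9.33 dB


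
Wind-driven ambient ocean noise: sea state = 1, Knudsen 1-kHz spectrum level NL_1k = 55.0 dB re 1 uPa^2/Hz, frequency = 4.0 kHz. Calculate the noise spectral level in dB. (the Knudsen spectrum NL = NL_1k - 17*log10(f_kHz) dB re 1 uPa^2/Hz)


NL = NL_1k - 17*log10(f_kHz) = 55.0 - 17*log10(4.0) = 55.0 - (10.24) = 44.76

44.76 dB


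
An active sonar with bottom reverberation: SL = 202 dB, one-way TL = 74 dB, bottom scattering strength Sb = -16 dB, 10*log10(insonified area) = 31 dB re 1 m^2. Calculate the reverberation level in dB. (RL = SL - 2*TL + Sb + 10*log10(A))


RL = SL - 2*TL + Sb + 10*log10(A) = 202 - 2*74 + (-16) + 31 = 69

69 dB


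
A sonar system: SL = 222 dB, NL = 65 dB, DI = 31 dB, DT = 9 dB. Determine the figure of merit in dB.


FOM = SL - NL + DI - DT = 222 - 65 + 31 - 9 = 179

179 dB


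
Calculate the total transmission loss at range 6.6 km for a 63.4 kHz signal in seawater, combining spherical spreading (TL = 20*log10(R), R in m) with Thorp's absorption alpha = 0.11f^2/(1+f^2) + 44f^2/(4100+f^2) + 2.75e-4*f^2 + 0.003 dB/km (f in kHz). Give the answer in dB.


Step 1 (Thorp): alpha = 0.11*4019.56/(1+4019.56) + 44*4019.56/(4100+4019.56) + 2.75e-4*4019.56 + 0.003 = 23.0004 dB/km
Step 2: TL_spread = 20*log10(6600) = 76.39 dB
Step 3: TL_abs = alpha*R = 23.0004 * 6.6 = 151.8 dB
Step 4: TL_total = 76.39 + 151.8 = 228.19

228.19 dB


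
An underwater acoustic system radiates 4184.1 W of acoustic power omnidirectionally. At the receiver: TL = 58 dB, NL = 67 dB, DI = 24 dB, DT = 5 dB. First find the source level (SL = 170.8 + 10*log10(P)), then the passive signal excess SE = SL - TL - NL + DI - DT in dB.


Step 1: SL = 170.8 + 10*log10(4184.1) = 207.02 dB
Step 2: SE = SL - TL - NL + DI - DT = 207.02 - 58 - 67 + 24 - 5 = 101.02

101.02 dB


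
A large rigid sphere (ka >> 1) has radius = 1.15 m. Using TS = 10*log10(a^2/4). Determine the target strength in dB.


-4.81 dB


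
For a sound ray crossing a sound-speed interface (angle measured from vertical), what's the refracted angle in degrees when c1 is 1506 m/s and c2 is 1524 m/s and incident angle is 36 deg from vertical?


36.5 deg


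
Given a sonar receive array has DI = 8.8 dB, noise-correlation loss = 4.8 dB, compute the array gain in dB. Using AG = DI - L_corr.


AG = DI - L_corr = 8.8 - 4.8 = 4.0

4.0 dB


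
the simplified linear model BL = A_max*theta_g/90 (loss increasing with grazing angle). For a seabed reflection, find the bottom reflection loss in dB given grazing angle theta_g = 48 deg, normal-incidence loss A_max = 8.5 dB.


4.53 dB


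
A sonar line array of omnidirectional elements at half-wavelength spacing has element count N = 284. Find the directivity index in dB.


24.53 dB


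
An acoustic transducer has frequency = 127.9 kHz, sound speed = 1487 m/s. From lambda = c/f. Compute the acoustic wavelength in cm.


lambda = c/f = 1487 / 127900 = 0.0116 m = 1.16 cm

1.16 cm


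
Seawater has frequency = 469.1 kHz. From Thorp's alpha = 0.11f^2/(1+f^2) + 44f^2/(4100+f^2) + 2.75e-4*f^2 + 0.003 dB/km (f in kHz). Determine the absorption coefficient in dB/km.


103.823 dB/km


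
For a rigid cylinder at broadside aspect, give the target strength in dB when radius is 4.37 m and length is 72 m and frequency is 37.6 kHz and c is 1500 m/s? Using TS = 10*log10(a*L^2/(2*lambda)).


lambda = 1500/37600 = 0.03989 m
TS = 10*log10(4.37*72^2/(2*0.03989)) = 54.53

54.53 dB


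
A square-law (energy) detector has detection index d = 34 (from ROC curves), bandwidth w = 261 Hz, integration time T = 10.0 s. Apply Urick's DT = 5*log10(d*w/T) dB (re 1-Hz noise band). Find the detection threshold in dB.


DT = 5*log10(d*w/T) = 5*log10(34 * 261 / 10.0) = 5*log10(887.4) = 14.74

14.74 dB


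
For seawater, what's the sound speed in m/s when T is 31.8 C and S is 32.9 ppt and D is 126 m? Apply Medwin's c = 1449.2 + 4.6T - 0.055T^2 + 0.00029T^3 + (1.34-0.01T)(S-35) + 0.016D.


c = 1449.2 + 4.6*31.8 - 0.055*31.8^2 + 0.00029*31.8^3 + (1.34 - 0.01*31.8)*(32.9 - 35) + 0.016*126 = 1549.06

1549.06 m/s


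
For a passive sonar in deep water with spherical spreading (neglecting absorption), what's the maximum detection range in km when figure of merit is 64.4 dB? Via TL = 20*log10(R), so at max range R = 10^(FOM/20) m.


At max range FOM = TL, so 20*log10(R) = 64.4
R = 10^(64.4/20) = 1659.59 m = 1.66 km

1.66 km


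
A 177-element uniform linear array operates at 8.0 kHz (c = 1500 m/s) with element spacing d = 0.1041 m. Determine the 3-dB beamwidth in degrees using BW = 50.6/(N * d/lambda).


0.51 deg


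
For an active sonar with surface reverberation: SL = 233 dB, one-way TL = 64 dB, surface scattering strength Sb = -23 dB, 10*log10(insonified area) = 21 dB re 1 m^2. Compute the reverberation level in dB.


103 dB


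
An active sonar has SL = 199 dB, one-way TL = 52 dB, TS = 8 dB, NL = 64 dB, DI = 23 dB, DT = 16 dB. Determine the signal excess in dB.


SE = SL - 2*TL + TS - NL + DI - DT = 199 - 2*52 + (8) - 64 + 23 - 16 = 46

46 dB


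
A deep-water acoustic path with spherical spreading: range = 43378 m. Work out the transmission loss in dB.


TL = 20*log10(43378) = 92.75

92.75 dB


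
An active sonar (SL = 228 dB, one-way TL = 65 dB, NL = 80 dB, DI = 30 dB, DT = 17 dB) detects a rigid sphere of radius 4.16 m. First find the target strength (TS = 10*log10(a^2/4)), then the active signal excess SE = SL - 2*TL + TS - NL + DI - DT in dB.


Step 1: TS = 10*log10(4.16^2/4) = 6.36 dB
Step 2: SE = SL - 2*TL + TS - NL + DI - DT = 228 - 2*65 + (6.36) - 80 + 30 - 17 = 37.36

37.36 dB


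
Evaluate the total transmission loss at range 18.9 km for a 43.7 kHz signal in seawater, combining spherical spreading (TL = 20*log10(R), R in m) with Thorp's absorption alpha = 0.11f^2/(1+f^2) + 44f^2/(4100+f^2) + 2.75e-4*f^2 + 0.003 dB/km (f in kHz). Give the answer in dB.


Step 1 (Thorp): alpha = 0.11*1909.69/(1+1909.69) + 44*1909.69/(4100+1909.69) + 2.75e-4*1909.69 + 0.003 = 14.6199 dB/km
Step 2: TL_spread = 20*log10(18900) = 85.53 dB
Step 3: TL_abs = alpha*R = 14.6199 * 18.9 = 276.32 dB
Step 4: TL_total = 85.53 + 276.32 = 361.85

361.85 dB


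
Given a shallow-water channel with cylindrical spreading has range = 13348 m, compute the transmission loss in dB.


TL = 10*log10(13348) = 41.25

41.25 dB


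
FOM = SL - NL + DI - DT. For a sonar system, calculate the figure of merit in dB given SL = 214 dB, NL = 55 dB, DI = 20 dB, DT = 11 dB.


FOM = SL - NL + DI - DT = 214 - 55 + 20 - 11 = 168

168 dB


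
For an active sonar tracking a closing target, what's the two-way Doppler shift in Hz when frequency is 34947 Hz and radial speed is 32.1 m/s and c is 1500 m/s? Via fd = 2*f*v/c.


fd = 2*f*v/c = 2 * 34947 * 32.1 / 1500 = 1495.73

1495.73 Hz


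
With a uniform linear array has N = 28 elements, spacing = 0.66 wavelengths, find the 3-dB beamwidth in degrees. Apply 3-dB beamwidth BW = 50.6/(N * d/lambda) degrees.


BW = 50.6 / (28 * 0.66) = 50.6 / 18.48 = 2.74

2.74 deg


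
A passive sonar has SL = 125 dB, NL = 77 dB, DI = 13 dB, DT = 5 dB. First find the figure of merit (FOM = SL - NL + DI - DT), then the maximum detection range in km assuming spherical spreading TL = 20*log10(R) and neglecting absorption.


Step 1: FOM = SL - NL + DI - DT = 125 - 77 + 13 - 5 = 56 dB
Step 2: at max range FOM = TL = 20*log10(R), so R = 10^(56/20) = 630.96 m = 0.63 km

0.63 km


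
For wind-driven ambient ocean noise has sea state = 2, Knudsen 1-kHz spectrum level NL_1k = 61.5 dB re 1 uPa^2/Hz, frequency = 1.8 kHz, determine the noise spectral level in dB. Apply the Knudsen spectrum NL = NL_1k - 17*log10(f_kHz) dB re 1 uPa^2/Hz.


NL = NL_1k - 17*log10(f_kHz) = 61.5 - 17*log10(1.8) = 61.5 - (4.34) = 57.16

57.16 dB


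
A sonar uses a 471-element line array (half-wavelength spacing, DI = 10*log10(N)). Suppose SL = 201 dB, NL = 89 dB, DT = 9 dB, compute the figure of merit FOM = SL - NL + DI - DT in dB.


Step 1: DI = 10*log10(471) = 26.73 dB
Step 2: FOM = SL - NL + DI - DT = 201 - 89 + 26.73 - 9 = 129.73

129.73 dB


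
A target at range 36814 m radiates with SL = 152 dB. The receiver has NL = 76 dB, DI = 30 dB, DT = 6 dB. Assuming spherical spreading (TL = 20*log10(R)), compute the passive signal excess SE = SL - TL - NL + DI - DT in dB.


Step 1: TL = 20*log10(36814) = 91.32 dB
Step 2: SE = 152 - 91.32 - 76 + 30 - 6 = 8.68

8.68 dB


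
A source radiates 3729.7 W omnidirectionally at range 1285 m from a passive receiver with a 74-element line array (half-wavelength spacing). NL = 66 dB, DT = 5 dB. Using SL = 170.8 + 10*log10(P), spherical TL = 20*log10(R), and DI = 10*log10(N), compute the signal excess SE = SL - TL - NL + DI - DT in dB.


92.03 dB


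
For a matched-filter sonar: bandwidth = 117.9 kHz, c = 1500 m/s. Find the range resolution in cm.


0.64 cm


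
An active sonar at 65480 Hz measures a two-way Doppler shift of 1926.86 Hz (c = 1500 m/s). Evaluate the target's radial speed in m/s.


22.07 m/s


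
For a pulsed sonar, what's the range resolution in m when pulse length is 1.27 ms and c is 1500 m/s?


0.9525 m


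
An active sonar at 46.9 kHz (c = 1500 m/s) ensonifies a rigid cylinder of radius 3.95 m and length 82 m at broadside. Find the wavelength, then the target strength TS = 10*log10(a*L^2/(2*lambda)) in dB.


Step 1: lambda = c/f = 1500/46900 = 0.03198 m
Step 2: TS = 10*log10(a*L^2/(2*lambda)) = 10*log10(3.95*82^2/(2*0.03198)) = 56.18

56.18 dB


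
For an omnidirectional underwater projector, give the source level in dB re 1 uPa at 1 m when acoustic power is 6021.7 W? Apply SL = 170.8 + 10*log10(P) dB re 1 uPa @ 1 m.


SL = 170.8 + 10*log10(6021.7) = 170.8 + 37.8 = 208.6

208.6 dB


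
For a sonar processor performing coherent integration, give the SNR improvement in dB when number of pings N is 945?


Gain = 10*log10(945) = 29.75

29.75 dB


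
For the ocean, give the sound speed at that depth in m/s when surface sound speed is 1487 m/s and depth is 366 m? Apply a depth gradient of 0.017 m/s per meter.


c = 1487 + 0.017 * 366 = 1493.222

1493.222 m/s


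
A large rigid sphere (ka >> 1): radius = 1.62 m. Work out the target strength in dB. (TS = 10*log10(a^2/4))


TS = 10*log10(1.62^2 / 4) = 10*log10(0.6561) = -1.83

-1.83 dB


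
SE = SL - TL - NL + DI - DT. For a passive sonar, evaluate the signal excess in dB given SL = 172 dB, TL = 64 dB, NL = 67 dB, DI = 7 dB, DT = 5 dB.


43 dB


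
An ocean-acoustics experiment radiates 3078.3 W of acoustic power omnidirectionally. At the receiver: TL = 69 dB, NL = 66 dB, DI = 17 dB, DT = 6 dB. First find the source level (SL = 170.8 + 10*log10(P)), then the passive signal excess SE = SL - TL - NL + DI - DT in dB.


Step 1: SL = 170.8 + 10*log10(3078.3) = 205.68 dB
Step 2: SE = SL - TL - NL + DI - DT = 205.68 - 69 - 66 + 17 - 6 = 81.68

81.68 dB


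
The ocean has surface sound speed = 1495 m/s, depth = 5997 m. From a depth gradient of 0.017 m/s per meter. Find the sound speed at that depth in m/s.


c = 1495 + 0.017 * 5997 = 1596.949

1596.949 m/s


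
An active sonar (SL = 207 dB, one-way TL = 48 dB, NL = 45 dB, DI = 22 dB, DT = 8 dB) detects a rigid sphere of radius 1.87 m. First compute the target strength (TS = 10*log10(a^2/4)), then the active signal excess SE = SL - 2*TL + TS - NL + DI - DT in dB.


Step 1: TS = 10*log10(1.87^2/4) = -0.58 dB
Step 2: SE = SL - 2*TL + TS - NL + DI - DT = 207 - 2*48 + (-0.58) - 45 + 22 - 8 = 79.42

79.42 dB


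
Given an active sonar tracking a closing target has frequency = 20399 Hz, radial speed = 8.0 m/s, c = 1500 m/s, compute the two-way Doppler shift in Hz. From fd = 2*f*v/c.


fd = 2*f*v/c = 2 * 20399 * 8.0 / 1500 = 217.59

217.59 Hz


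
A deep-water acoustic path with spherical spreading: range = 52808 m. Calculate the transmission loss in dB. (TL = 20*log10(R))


TL = 20*log10(52808) = 94.45

94.45 dB


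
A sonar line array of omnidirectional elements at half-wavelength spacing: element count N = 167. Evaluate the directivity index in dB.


DI = 10*log10(167) = 22.23

22.23 dB


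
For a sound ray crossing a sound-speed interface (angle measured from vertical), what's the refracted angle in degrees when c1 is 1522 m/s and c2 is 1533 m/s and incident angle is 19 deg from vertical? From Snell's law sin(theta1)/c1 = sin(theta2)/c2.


sin(theta2) = (c2/c1)*sin(theta1) = (1533/1522)*sin(19 deg) = 0.32792
theta2 = arcsin(0.32792) = 19.14

19.14 deg


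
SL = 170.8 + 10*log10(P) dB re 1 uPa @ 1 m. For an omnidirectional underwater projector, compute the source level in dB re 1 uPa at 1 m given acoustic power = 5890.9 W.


SL = 170.8 + 10*log10(5890.9) = 170.8 + 37.7 = 208.5

208.5 dB


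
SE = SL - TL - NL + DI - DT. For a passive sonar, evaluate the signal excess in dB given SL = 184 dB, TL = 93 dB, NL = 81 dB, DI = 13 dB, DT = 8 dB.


SE = SL - TL - NL + DI - DT = 184 - 93 - 81 + 13 - 8 = 15

15 dB


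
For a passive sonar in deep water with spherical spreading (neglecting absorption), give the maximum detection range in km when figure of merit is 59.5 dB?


At max range FOM = TL, so 20*log10(R) = 59.5
R = 10^(59.5/20) = 944.06 m = 0.94 km

0.94 km


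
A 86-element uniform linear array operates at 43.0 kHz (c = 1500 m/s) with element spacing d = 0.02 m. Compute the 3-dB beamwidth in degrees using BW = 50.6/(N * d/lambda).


Step 1: lambda = 1500/43000 = 0.03488 m
Step 2: d/lambda = 0.02/0.03488 = 0.5734
Step 3: BW = 50.6/(N * d/lambda) = 50.6/(86 * 0.5734) = 1.03

1.03 deg


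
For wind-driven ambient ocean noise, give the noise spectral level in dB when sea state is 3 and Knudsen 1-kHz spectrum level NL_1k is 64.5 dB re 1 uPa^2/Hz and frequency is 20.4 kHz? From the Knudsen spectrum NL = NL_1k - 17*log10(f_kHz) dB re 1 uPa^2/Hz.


NL = NL_1k - 17*log10(f_kHz) = 64.5 - 17*log10(20.4) = 64.5 - (22.26) = 42.24

42.24 dB


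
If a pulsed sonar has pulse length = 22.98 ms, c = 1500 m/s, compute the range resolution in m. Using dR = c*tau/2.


dR = c*tau/2 = 1500 * 22.98e-3 / 2 = 17.235

17.235 m


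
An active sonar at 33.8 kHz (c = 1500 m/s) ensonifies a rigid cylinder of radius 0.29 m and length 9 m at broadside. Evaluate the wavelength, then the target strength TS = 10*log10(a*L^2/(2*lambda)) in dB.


Step 1: lambda = c/f = 1500/33800 = 0.04438 m
Step 2: TS = 10*log10(a*L^2/(2*lambda)) = 10*log10(0.29*9^2/(2*0.04438)) = 24.23

24.23 dB


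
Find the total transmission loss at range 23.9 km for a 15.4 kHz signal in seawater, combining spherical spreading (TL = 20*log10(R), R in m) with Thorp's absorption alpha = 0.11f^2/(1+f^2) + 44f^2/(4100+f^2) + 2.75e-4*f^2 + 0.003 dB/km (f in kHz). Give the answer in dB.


Step 1 (Thorp): alpha = 0.11*237.16/(1+237.16) + 44*237.16/(4100+237.16) + 2.75e-4*237.16 + 0.003 = 2.5837 dB/km
Step 2: TL_spread = 20*log10(23900) = 87.57 dB
Step 3: TL_abs = alpha*R = 2.5837 * 23.9 = 61.75 dB
Step 4: TL_total = 87.57 + 61.75 = 149.32

149.32 dB


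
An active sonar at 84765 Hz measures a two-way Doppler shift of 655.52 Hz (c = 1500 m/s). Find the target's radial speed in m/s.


5.8 m/s


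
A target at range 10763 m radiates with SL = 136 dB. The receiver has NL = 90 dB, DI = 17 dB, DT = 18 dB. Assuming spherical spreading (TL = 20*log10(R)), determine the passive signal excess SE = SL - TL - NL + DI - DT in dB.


-35.64 dB


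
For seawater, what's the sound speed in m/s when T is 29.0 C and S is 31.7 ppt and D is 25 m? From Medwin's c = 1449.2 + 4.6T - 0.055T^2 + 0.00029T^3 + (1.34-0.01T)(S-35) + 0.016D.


c = 1449.2 + 4.6*29.0 - 0.055*29.0^2 + 0.00029*29.0^3 + (1.34 - 0.01*29.0)*(31.7 - 35) + 0.016*25 = 1540.35

1540.35 m/s


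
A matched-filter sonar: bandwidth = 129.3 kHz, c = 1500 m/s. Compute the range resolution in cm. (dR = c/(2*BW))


dR = c/(2*BW) = 1500 / (2 * 129.3e3) = 0.0058 m = 0.58 cm

0.58 cm


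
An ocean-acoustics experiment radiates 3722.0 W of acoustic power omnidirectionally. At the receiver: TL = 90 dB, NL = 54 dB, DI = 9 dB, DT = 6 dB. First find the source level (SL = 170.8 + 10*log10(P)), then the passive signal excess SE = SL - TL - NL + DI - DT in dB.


Step 1: SL = 170.8 + 10*log10(3722.0) = 206.51 dB
Step 2: SE = SL - TL - NL + DI - DT = 206.51 - 90 - 54 + 9 - 6 = 65.51

65.51 dB


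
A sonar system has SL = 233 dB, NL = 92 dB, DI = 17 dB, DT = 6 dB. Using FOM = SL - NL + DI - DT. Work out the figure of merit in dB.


152 dB


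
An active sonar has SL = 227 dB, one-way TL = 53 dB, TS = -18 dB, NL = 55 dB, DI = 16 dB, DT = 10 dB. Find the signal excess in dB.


54 dB


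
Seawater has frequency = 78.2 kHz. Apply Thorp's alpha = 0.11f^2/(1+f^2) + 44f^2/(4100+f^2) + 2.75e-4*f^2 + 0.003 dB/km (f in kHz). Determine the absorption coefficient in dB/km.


28.135 dB/km


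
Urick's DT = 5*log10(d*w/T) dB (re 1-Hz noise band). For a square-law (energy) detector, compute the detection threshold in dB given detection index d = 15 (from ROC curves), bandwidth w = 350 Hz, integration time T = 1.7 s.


DT = 5*log10(d*w/T) = 5*log10(15 * 350 / 1.7) = 5*log10(3088.24) = 17.45

17.45 dB


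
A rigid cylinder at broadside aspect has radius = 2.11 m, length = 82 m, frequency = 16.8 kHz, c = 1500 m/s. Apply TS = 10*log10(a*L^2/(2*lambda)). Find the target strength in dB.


lambda = 1500/16800 = 0.08929 m
TS = 10*log10(2.11*82^2/(2*0.08929)) = 49.0

49.0 dB


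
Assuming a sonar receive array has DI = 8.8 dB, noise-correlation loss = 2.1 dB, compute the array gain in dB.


AG = DI - L_corr = 8.8 - 2.1 = 6.7

6.7 dB


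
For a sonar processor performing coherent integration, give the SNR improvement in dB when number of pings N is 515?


Gain = 10*log10(515) = 27.12

27.12 dB


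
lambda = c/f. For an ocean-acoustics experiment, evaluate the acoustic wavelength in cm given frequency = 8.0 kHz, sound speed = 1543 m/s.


lambda = c/f = 1543 / 8000 = 0.1929 m = 19.29 cm

19.29 cm


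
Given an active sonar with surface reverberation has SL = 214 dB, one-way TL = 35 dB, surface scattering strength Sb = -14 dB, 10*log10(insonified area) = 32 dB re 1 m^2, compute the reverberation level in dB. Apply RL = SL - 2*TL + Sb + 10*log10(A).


RL = SL - 2*TL + Sb + 10*log10(A) = 214 - 2*35 + (-14) + 32 = 162

162 dB


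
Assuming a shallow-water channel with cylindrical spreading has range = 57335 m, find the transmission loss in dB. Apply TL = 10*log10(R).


TL = 10*log10(57335) = 47.58

47.58 dB


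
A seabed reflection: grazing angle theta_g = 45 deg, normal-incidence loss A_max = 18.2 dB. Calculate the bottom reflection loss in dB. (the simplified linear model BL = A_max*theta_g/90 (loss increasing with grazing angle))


9.1 dB


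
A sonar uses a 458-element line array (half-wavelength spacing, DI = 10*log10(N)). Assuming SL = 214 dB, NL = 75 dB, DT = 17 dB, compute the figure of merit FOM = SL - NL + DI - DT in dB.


Step 1: DI = 10*log10(458) = 26.61 dB
Step 2: FOM = SL - NL + DI - DT = 214 - 75 + 26.61 - 17 = 148.61

148.61 dB


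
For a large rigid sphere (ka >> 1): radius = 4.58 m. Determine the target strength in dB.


TS = 10*log10(4.58^2 / 4) = 10*log10(5.2441) = 7.2

7.2 dB
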